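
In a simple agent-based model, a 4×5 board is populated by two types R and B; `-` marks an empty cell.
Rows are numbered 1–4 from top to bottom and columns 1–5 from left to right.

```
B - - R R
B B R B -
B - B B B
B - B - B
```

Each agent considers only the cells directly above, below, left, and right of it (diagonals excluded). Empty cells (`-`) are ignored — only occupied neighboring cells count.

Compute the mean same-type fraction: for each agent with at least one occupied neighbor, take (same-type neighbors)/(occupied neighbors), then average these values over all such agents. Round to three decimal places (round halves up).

0.786

(1,1)B 1/1
(1,4)R 1/2
(1,5)R 1/1
(2,1)B 3/3
(2,2)B 1/2
(2,3)R 0/3
(2,4)B 1/3
(3,1)B 2/2
(3,3)B 2/3
(3,4)B 3/3
(3,5)B 2/2
(4,1)B 1/1
(4,3)B 1/1
(4,5)B 1/1
Sum over 14 agents: 1/1 + 1/2 + 1/1 + 3/3 + 1/2 + 0/3 + 1/3 + 2/2 + 2/3 + 3/3 + 2/2 + 1/1 + 1/1 + 1/1 = 11; mean = 11 ÷ 14 = 11/14 = 0.785714… → 0.786.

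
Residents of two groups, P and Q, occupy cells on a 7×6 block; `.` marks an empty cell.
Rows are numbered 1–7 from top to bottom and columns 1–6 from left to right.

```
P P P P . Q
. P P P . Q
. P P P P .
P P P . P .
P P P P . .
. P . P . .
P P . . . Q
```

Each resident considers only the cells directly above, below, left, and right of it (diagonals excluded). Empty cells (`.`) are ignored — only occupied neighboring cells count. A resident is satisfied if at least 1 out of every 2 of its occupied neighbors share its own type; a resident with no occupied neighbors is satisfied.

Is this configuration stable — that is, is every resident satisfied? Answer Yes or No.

(1,1)P 1/1 ✓
(1,2)P 3/3 ✓
(1,3)P 3/3 ✓
(1,4)P 2/2 ✓
(1,6)Q 1/1 ✓
(2,2)P 3/3 ✓
(2,3)P 4/4 ✓
(2,4)P 3/3 ✓
(2,6)Q 1/1 ✓
(3,2)P 3/3 ✓
(3,3)P 4/4 ✓
(3,4)P 3/3 ✓
(3,5)P 2/2 ✓
(4,1)P 2/2 ✓
(4,2)P 4/4 ✓
(4,3)P 3/3 ✓
(4,5)P 1/1 ✓
(5,1)P 2/2 ✓
(5,2)P 4/4 ✓
(5,3)P 3/3 ✓
(5,4)P 2/2 ✓
(6,2)P 2/2 ✓
(6,4)P 1/1 ✓
(7,1)P 1/1 ✓
(7,2)P 2/2 ✓
(7,6)Q 0/0 ✓
All meet the threshold, so the configuration is stable.

Yes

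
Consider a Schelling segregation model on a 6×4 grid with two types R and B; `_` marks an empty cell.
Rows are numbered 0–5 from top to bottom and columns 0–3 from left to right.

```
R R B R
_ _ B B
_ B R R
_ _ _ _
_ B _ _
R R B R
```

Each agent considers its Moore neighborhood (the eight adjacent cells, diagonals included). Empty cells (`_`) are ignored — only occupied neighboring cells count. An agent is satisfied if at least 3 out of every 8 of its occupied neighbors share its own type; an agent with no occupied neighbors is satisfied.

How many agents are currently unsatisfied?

8

Row 0: (0,0)R 1/1 ok · (0,1)R 1/3 unhappy · (0,2)B 2/4 ok · (0,3)R 0/3 unhappy
Row 1: (1,2)B 3/7 ok · (1,3)B 2/5 ok
Row 2: (2,1)B 1/2 ok · (2,2)R 1/4 unhappy · (2,3)R 1/3 unhappy
Row 4: (4,1)B 1/3 unhappy
Row 5: (5,0)R 1/2 ok · (5,1)R 1/3 unhappy · (5,2)B 1/3 unhappy · (5,3)R 0/1 unhappy
Unsatisfied: (0,1), (0,3), (2,2), (2,3), (4,1), (5,1), (5,2), (5,3) — 8 in total.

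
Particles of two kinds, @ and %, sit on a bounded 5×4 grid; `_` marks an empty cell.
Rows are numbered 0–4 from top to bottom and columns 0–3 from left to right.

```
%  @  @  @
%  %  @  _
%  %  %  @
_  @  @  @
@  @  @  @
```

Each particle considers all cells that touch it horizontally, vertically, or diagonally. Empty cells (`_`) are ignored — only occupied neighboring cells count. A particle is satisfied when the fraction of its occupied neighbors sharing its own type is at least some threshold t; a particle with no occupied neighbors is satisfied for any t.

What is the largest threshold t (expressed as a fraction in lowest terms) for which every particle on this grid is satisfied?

Row 0: (0,0)% 2/3 · (0,1)@ 2/5 · (0,2)@ 3/4 · (0,3)@ 2/2
Row 1: (1,0)% 4/5 · (1,1)% 5/8 · (1,2)@ 4/7
Row 2: (2,0)% 3/4 · (2,1)% 4/7 · (2,2)% 2/7 · (2,3)@ 3/4
Row 3: (3,1)@ 4/7 · (3,2)@ 6/8 · (3,3)@ 4/5
Row 4: (4,0)@ 2/2 · (4,1)@ 4/4 · (4,2)@ 5/5 · (4,3)@ 3/3
The smallest same-type fraction is 2/7 at (2,2), which reduces to 2/7. Any threshold above that leaves this particle unsatisfied.

2/7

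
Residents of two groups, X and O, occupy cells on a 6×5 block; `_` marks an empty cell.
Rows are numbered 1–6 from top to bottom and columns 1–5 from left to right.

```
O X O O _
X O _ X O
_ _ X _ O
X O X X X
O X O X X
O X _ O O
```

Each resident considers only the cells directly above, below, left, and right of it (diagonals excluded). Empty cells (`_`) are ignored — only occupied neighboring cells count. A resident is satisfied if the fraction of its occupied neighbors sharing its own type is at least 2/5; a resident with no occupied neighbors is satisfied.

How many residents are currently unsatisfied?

10

Row 1: (1,1)O 0/2 unhappy · (1,2)X 0/3 unhappy · (1,3)O 1/2 ok · (1,4)O 1/2 ok
Row 2: (2,1)X 0/2 unhappy · (2,2)O 0/2 unhappy · (2,4)X 0/2 unhappy · (2,5)O 1/2 ok
Row 3: (3,3)X 1/1 ok · (3,5)O 1/2 ok
Row 4: (4,1)X 0/2 unhappy · (4,2)O 0/3 unhappy · (4,3)X 2/4 ok · (4,4)X 3/3 ok · (4,5)X 2/3 ok
Row 5: (5,1)O 1/3 unhappy · (5,2)X 1/4 unhappy · (5,3)O 0/3 unhappy · (5,4)X 2/4 ok · (5,5)X 2/3 ok
Row 6: (6,1)O 1/2 ok · (6,2)X 1/2 ok · (6,4)O 1/2 ok · (6,5)O 1/2 ok
Unsatisfied: (1,1), (1,2), (2,1), (2,2), (2,4), (4,1), (4,2), (5,1), (5,2), (5,3) — 10 in total.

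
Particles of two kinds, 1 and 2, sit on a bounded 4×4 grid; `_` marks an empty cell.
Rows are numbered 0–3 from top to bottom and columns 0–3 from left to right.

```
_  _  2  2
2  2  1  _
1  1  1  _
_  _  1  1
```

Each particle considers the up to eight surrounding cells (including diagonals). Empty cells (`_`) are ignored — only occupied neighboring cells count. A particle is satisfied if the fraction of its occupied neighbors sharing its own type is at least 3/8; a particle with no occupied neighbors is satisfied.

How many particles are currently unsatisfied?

Row 0: (0,2)2 2/3 satisfied · (0,3)2 1/2 satisfied
Row 1: (1,0)2 1/3 not · (1,1)2 2/6 not · (1,2)1 2/5 satisfied
Row 2: (2,0)1 1/3 not · (2,1)1 4/6 satisfied · (2,2)1 4/5 satisfied
Row 3: (3,2)1 3/3 satisfied · (3,3)1 2/2 satisfied
Unsatisfied: (1,0), (1,1), (2,0) — 3 in total.

3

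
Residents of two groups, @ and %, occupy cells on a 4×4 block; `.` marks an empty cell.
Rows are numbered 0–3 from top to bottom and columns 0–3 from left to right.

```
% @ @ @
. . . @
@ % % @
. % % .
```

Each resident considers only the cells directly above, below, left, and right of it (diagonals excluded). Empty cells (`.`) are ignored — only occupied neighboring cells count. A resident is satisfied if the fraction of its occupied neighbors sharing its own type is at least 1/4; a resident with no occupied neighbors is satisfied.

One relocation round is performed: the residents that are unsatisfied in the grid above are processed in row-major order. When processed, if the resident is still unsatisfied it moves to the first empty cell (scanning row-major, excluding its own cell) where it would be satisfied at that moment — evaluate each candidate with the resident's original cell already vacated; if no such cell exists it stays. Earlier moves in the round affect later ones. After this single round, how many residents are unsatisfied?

0

Initially unsatisfied (in order): (0,0), (2,0).
  (0,0) → (1,1).
  (2,0) → (0,0).
Resulting grid:
@ @ @ @
. % . @
. % % @
. % % .
All satisfied now.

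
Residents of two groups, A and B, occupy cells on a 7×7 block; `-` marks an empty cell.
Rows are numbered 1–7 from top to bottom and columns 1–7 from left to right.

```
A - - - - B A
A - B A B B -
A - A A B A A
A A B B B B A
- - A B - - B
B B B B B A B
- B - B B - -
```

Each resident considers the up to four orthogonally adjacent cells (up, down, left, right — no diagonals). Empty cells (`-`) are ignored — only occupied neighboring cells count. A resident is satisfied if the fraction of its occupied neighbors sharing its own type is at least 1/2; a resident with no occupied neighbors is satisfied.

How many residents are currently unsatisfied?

10

Row 1: (1,1)A 1/1 satisfied · (1,6)B 1/2 satisfied · (1,7)A 0/1 not
Row 2: (2,1)A 2/2 satisfied · (2,3)B 0/2 not · (2,4)A 1/3 not · (2,5)B 2/3 satisfied · (2,6)B 2/3 satisfied
Row 3: (3,1)A 2/2 satisfied · (3,3)A 1/3 not · (3,4)A 2/4 satisfied · (3,5)B 2/4 satisfied · (3,6)A 1/4 not · (3,7)A 2/2 satisfied
Row 4: (4,1)A 2/2 satisfied · (4,2)A 1/2 satisfied · (4,3)B 1/4 not · (4,4)B 3/4 satisfied · (4,5)B 3/3 satisfied · (4,6)B 1/3 not · (4,7)A 1/3 not
Row 5: (5,3)A 0/3 not · (5,4)B 2/3 satisfied · (5,7)B 1/2 satisfied
Row 6: (6,1)B 1/1 satisfied · (6,2)B 3/3 satisfied · (6,3)B 2/3 satisfied · (6,4)B 4/4 satisfied · (6,5)B 2/3 satisfied · (6,6)A 0/2 not · (6,7)B 1/2 satisfied
Row 7: (7,2)B 1/1 satisfied · (7,4)B 2/2 satisfied · (7,5)B 2/2 satisfied
Unsatisfied: (1,7), (2,3), (2,4), (3,3), (3,6), (4,3), (4,6), (4,7), (5,3), (6,6) — 10 in total.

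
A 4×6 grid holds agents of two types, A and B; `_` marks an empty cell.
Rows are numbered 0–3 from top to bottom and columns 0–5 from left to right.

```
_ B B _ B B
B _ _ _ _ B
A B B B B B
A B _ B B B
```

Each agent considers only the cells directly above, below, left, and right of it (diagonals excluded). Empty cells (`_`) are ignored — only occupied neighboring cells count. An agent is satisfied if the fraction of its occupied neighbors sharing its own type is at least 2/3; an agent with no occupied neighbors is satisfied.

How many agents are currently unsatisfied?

(0,1)B 1/1 satisfied
(0,2)B 1/1 satisfied
(0,4)B 1/1 satisfied
(0,5)B 2/2 satisfied
(1,0)B 0/1 not
(1,5)B 2/2 satisfied
(2,0)A 1/3 not
(2,1)B 2/3 satisfied
(2,2)B 2/2 satisfied
(2,3)B 3/3 satisfied
(2,4)B 3/3 satisfied
(2,5)B 3/3 satisfied
(3,0)A 1/2 not
(3,1)B 1/2 not
(3,3)B 2/2 satisfied
(3,4)B 3/3 satisfied
(3,5)B 2/2 satisfied
Unsatisfied: (1,0), (2,0), (3,0), (3,1) — 4 in total.

4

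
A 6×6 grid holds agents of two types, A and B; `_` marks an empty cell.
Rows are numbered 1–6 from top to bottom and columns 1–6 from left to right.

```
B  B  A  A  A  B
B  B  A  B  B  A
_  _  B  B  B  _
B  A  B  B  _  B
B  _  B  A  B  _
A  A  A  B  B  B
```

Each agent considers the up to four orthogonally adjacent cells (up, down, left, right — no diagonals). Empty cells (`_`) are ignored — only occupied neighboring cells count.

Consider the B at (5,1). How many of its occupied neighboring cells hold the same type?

1

Occupied neighbors of (5,1): (4,1)=B, (6,1)=A.
Same type (B): 1 of 2.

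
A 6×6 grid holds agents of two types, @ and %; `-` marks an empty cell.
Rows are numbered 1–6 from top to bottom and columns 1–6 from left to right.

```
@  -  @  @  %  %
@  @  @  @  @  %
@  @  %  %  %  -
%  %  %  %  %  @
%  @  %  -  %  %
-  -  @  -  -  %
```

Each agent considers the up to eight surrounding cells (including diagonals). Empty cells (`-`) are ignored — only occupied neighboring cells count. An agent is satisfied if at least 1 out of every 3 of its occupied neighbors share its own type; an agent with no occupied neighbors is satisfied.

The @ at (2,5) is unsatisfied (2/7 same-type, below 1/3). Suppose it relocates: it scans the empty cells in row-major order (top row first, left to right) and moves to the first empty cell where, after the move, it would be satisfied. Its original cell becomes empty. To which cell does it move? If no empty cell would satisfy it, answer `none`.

(1,2)

Vacating (2,5). Empty cells in order:
  (1,2): 5/5 same-type → satisfied — stop here.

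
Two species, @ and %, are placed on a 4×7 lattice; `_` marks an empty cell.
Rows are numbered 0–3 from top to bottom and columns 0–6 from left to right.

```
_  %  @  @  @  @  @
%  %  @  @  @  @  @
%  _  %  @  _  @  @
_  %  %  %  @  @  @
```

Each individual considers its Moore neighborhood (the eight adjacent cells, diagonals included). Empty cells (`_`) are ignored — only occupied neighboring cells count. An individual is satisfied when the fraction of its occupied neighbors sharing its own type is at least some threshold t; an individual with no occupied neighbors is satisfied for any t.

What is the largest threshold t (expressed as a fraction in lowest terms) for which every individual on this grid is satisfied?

Row 0: (0,1)% 2/4 · (0,2)@ 3/5 · (0,3)@ 5/5 · (0,4)@ 5/5 · (0,5)@ 5/5 · (0,6)@ 3/3
Row 1: (1,0)% 3/3 · (1,1)% 4/6 · (1,2)@ 4/7 · (1,3)@ 6/7 · (1,4)@ 7/7 · (1,5)@ 7/7 · (1,6)@ 5/5
Row 2: (2,0)% 3/3 · (2,2)% 4/7 · (2,3)@ 4/7 · (2,5)@ 7/7 · (2,6)@ 5/5
Row 3: (3,1)% 3/3 · (3,2)% 3/4 · (3,3)% 2/4 · (3,4)@ 3/4 · (3,5)@ 4/4 · (3,6)@ 3/3
The smallest same-type fraction is 2/4 at (0,1), which reduces to 1/2. Any threshold above that leaves this individual unsatisfied.

1/2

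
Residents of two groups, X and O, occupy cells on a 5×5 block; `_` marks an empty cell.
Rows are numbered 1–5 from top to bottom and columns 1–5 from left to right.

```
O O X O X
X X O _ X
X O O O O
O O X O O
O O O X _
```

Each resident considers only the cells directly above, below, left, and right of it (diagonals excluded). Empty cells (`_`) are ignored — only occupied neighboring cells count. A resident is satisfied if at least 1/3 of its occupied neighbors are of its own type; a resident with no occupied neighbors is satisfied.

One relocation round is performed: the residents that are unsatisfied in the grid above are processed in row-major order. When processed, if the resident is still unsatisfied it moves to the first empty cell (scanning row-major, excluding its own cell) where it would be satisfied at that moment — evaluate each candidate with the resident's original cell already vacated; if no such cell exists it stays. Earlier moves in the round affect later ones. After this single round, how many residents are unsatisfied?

0

Initially unsatisfied (in order): (1,3), (1,4), (2,2), (4,3), (5,4).
  (1,3) → (5,5).
  (1,4) → (1,3).
  (2,2) → (1,4).
  (4,3) → (2,4).
  (5,4): now satisfied by earlier moves; stays.
Resulting grid:
O O O X X
X _ O X X
X O O O O
O O _ O O
O O O X X
All satisfied now.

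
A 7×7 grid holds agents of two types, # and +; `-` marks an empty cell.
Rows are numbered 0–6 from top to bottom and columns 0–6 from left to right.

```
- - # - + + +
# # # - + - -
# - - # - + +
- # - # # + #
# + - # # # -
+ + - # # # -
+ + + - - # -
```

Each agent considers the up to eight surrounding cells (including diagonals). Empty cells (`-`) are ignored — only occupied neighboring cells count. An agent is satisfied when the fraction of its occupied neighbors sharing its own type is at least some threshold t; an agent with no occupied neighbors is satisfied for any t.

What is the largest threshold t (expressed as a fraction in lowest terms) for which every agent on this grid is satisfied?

Row 0: (0,2)# 2/2 · (0,4)+ 2/2 · (0,5)+ 3/3 · (0,6)+ 1/1
Row 1: (1,0)# 2/2 · (1,1)# 4/4 · (1,2)# 3/3 · (1,4)+ 3/4
Row 2: (2,0)# 3/3 · (2,3)# 3/4 · (2,5)+ 3/5 · (2,6)+ 2/3
Row 3: (3,1)# 2/3 · (3,3)# 4/4 · (3,4)# 5/7 · (3,5)+ 2/6 · (3,6)# 1/4
Row 4: (4,0)# 1/4 · (4,1)+ 2/4 · (4,3)# 5/5 · (4,4)# 7/8 · (4,5)# 5/6
Row 5: (5,0)+ 4/5 · (5,1)+ 5/6 · (5,3)# 3/4 · (5,4)# 6/6 · (5,5)# 4/4
Row 6: (6,0)+ 3/3 · (6,1)+ 4/4 · (6,2)+ 2/3 · (6,5)# 2/2
The smallest same-type fraction is 1/4 at (3,6), which reduces to 1/4. Any threshold above that leaves this agent unsatisfied.

1/4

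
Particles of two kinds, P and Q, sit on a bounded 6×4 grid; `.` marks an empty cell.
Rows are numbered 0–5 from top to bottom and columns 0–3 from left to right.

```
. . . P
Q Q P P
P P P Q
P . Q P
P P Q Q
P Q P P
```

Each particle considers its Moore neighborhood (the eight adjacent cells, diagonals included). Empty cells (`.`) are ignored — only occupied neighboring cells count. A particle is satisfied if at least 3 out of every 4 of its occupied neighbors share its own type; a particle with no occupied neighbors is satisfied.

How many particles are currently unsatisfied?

(0,3)P 2/2 satisfied
(1,0)Q 1/3 not
(1,1)Q 1/5 not
(1,2)P 4/6 not
(1,3)P 3/4 satisfied
(2,0)P 2/4 not
(2,1)P 4/7 not
(2,2)P 4/7 not
(2,3)Q 1/5 not
(3,0)P 4/4 satisfied
(3,2)Q 3/7 not
(3,3)P 1/5 not
(4,0)P 3/4 satisfied
(4,1)P 4/7 not
(4,2)Q 3/7 not
(4,3)Q 2/5 not
(5,0)P 2/3 not
(5,1)Q 1/5 not
(5,2)P 2/5 not
(5,3)P 1/3 not
Unsatisfied: (1,0), (1,1), (1,2), (2,0), (2,1), (2,2), (2,3), (3,2), (3,3), (4,1), (4,2), (4,3), (5,0), (5,1), (5,2), (5,3) — 16 in total.

16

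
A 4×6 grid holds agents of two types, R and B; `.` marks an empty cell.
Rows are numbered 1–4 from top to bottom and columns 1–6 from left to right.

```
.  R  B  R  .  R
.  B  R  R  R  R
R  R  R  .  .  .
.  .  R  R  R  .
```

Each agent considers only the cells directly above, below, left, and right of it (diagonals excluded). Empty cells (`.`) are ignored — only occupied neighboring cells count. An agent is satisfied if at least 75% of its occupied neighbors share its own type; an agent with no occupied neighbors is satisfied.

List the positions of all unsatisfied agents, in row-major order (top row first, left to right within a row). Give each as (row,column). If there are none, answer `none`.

(1,2)R 0/2 not
(1,3)B 0/3 not
(1,4)R 1/2 not
(1,6)R 1/1 satisfied
(2,2)B 0/3 not
(2,3)R 2/4 not
(2,4)R 3/3 satisfied
(2,5)R 2/2 satisfied
(2,6)R 2/2 satisfied
(3,1)R 1/1 satisfied
(3,2)R 2/3 not
(3,3)R 3/3 satisfied
(4,3)R 2/2 satisfied
(4,4)R 2/2 satisfied
(4,5)R 1/1 satisfied

(1,2), (1,3), (1,4), (2,2), (2,3), (3,2)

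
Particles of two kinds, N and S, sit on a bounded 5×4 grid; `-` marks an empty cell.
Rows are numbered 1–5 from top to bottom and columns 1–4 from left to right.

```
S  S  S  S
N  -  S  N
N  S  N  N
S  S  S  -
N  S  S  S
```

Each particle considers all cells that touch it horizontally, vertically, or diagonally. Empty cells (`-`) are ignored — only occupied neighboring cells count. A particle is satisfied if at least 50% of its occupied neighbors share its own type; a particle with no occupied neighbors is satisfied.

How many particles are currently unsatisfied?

5

(1,1)S 1/2 ✓
(1,2)S 3/4 ✓
(1,3)S 3/4 ✓
(1,4)S 2/3 ✓
(2,1)N 1/4 ✗
(2,3)S 4/7 ✓
(2,4)N 2/5 ✗
(3,1)N 1/4 ✗
(3,2)S 4/7 ✓
(3,3)N 2/6 ✗
(3,4)N 2/4 ✓
(4,1)S 3/5 ✓
(4,2)S 5/8 ✓
(4,3)S 5/7 ✓
(5,1)N 0/3 ✗
(5,2)S 4/5 ✓
(5,3)S 4/4 ✓
(5,4)S 2/2 ✓
Unsatisfied: (2,1), (2,4), (3,1), (3,3), (5,1) — 5 in total.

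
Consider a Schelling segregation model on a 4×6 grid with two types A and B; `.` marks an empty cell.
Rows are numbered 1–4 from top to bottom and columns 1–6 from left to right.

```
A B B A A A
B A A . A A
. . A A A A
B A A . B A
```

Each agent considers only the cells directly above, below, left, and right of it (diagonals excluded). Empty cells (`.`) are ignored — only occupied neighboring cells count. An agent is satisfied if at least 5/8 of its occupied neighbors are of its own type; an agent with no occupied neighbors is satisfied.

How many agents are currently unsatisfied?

Row 1: (1,1)A 0/2 not · (1,2)B 1/3 not · (1,3)B 1/3 not · (1,4)A 1/2 not · (1,5)A 3/3 satisfied · (1,6)A 2/2 satisfied
Row 2: (2,1)B 0/2 not · (2,2)A 1/3 not · (2,3)A 2/3 satisfied · (2,5)A 3/3 satisfied · (2,6)A 3/3 satisfied
Row 3: (3,3)A 3/3 satisfied · (3,4)A 2/2 satisfied · (3,5)A 3/4 satisfied · (3,6)A 3/3 satisfied
Row 4: (4,1)B 0/1 not · (4,2)A 1/2 not · (4,3)A 2/2 satisfied · (4,5)B 0/2 not · (4,6)A 1/2 not
Unsatisfied: (1,1), (1,2), (1,3), (1,4), (2,1), (2,2), (4,1), (4,2), (4,5), (4,6) — 10 in total.

10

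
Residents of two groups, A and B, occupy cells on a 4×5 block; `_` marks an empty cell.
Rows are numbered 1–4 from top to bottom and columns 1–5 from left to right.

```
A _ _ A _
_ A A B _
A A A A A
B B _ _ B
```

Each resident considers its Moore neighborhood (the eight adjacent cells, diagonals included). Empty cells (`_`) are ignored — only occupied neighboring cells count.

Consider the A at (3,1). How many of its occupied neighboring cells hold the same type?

Occupied neighbors of (3,1): (2,2)=A, (3,2)=A, (4,1)=B, (4,2)=B.
Same type (A): 2 of 4.

2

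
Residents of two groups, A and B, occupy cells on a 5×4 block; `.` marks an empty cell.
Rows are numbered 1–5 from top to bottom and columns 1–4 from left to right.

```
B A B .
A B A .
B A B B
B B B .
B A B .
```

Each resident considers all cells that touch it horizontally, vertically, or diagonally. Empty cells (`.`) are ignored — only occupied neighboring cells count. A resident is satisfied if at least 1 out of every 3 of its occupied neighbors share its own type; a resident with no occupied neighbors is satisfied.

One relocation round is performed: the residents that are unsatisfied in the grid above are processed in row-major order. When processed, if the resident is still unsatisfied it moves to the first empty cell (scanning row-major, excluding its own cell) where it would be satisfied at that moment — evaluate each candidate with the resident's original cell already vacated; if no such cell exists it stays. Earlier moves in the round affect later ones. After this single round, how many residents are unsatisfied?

2

Initially unsatisfied (in order): (3,2), (5,2).
  (3,2) → (1,4).
  (5,2) → (2,4).
Resulting grid:
B A B A
A B A A
B . B B
B B B .
B . B .
Unsatisfied now: (1,3), (2,1).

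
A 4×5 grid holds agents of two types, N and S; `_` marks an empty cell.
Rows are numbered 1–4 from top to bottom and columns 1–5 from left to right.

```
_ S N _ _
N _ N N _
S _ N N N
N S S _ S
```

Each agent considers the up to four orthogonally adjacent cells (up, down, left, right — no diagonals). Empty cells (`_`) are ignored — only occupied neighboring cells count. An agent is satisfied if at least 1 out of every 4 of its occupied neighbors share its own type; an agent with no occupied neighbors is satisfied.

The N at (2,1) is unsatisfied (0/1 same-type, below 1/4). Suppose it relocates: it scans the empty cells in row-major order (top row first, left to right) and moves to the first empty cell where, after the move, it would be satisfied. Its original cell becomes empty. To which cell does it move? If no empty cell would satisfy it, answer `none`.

Vacating (2,1). Empty cells in order:
  (1,1): 0/1 same-type → still unsatisfied.
  (1,4): 2/2 same-type → satisfied — stop here.

(1,4)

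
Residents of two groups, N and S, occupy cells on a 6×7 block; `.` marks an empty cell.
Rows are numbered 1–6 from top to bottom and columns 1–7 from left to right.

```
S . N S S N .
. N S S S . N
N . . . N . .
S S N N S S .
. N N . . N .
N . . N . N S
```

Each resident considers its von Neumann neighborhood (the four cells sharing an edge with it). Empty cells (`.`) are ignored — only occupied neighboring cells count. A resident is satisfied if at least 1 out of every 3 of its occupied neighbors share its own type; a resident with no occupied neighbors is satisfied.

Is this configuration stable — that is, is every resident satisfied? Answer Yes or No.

Row 1: (1,1)S 0/0 satisfied · (1,3)N 0/2 not · (1,4)S 2/3 satisfied · (1,5)S 2/3 satisfied · (1,6)N 0/1 not
Row 2: (2,2)N 0/1 not · (2,3)S 1/3 satisfied · (2,4)S 3/3 satisfied · (2,5)S 2/3 satisfied · (2,7)N 0/0 satisfied
Row 3: (3,1)N 0/1 not · (3,5)N 0/2 not
Row 4: (4,1)S 1/2 satisfied · (4,2)S 1/3 satisfied · (4,3)N 2/3 satisfied · (4,4)N 1/2 satisfied · (4,5)S 1/3 satisfied · (4,6)S 1/2 satisfied
Row 5: (5,2)N 1/2 satisfied · (5,3)N 2/2 satisfied · (5,6)N 1/2 satisfied
Row 6: (6,1)N 0/0 satisfied · (6,4)N 0/0 satisfied · (6,6)N 1/2 satisfied · (6,7)S 0/1 not
For instance (1,3) has only 0/2 same-type neighbors, below 1/3.

No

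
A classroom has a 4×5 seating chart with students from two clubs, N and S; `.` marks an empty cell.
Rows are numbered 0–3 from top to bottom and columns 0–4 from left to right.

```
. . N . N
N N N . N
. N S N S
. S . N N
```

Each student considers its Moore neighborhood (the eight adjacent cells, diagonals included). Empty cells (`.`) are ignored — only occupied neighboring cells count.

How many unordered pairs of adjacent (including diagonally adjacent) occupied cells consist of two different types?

Scan each occupied cell's neighbors to the right and below (and the two forward diagonals) so each pair is counted once.
From row 0: 0 unlike of 3 pairs (running 0/3).
From row 1: 3 unlike of 10 pairs (running 3/13).
From row 2: 7 unlike of 10 pairs (running 10/23).
From row 3: 0 unlike of 1 pairs (running 10/24).
Total adjacent occupied pairs: 24; unlike-type pairs: 10.

10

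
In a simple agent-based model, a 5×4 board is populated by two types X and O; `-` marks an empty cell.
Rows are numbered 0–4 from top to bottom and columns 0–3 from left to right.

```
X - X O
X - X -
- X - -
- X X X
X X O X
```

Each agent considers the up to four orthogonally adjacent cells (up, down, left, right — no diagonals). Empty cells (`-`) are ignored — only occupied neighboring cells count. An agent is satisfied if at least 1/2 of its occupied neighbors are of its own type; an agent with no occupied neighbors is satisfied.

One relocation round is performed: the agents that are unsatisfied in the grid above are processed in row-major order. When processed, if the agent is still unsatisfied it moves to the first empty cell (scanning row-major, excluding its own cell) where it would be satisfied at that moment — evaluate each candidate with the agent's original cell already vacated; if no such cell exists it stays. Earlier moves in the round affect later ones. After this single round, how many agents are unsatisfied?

Initially unsatisfied (in order): (0,3), (4,2).
  (0,3): no empty cell satisfies it; stays.
  (4,2) → (1,3).
Resulting grid:
X - X O
X - X O
- X - -
- X X X
X X - X
All satisfied now.

0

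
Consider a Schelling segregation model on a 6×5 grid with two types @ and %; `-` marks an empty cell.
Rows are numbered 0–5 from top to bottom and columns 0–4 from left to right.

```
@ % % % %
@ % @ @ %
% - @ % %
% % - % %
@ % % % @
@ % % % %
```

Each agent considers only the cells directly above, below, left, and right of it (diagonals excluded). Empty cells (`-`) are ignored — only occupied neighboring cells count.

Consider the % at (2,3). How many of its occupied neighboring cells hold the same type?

2

Occupied neighbors of (2,3): (1,3)=@, (3,3)=%, (2,2)=@, (2,4)=%.
Same type (%): 2 of 4.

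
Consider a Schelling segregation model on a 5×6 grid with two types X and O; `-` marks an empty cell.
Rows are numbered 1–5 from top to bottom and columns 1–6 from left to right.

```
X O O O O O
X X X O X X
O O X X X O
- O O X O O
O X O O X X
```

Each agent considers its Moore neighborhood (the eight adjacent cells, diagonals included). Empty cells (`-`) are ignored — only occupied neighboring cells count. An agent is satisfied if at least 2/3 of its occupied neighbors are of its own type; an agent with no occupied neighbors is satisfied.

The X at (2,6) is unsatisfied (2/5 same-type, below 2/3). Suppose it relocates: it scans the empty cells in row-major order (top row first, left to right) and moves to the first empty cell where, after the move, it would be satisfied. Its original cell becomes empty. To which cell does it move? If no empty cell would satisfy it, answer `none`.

none

Vacating (2,6). Empty cells in order:
  (4,1): 1/5 same-type → still unsatisfied.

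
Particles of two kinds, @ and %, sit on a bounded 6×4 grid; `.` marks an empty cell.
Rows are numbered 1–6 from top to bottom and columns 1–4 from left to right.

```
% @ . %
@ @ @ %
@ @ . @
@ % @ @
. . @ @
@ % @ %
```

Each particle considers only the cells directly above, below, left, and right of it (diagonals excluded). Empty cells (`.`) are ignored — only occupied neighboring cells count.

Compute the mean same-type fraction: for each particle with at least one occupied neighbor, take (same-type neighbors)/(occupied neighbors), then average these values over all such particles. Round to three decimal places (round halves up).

(1,1)% 0/2
(1,2)@ 1/2
(1,4)% 1/1
(2,1)@ 2/3
(2,2)@ 4/4
(2,3)@ 1/2
(2,4)% 1/3
(3,1)@ 3/3
(3,2)@ 2/3
(3,4)@ 1/2
(4,1)@ 1/2
(4,2)% 0/3
(4,3)@ 2/3
(4,4)@ 3/3
(5,3)@ 3/3
(5,4)@ 2/3
(6,1)@ 0/1
(6,2)% 0/2
(6,3)@ 1/3
(6,4)% 0/2
Sum over 20 particles: 0/2 + 1/2 + 1/1 + 2/3 + 4/4 + 1/2 + 1/3 + 3/3 + 2/3 + 1/2 + 1/2 + 0/3 + 2/3 + 3/3 + 3/3 + 2/3 + 0/1 + 0/2 + 1/3 + 0/2 = 31/3; mean = 31/3 ÷ 20 = 31/60 = 0.516666… → 0.517.

0.517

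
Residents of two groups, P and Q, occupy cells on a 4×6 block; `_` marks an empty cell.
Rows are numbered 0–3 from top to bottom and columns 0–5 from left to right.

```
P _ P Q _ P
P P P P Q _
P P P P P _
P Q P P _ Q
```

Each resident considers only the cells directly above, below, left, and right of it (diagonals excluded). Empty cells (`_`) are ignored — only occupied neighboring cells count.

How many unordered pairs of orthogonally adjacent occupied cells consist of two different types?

7

Scan each occupied cell's neighbors to the right and below so each pair is counted once.
From row 0: 2 unlike of 4 pairs (running 2/4).
From row 1: 2 unlike of 9 pairs (running 4/13).
From row 2: 1 unlike of 8 pairs (running 5/21).
From row 3: 2 unlike of 3 pairs (running 7/24).
Total adjacent occupied pairs: 24; unlike-type pairs: 7.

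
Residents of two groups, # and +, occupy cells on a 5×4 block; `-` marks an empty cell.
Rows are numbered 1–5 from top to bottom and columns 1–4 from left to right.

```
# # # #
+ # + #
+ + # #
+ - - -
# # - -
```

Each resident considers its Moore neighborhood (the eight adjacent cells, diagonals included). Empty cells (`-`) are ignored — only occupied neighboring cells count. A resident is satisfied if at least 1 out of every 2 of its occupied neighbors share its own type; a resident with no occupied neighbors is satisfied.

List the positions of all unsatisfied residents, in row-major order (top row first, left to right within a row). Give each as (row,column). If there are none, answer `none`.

(2,1), (2,3)

(1,1)# 2/3 ok
(1,2)# 3/5 ok
(1,3)# 4/5 ok
(1,4)# 2/3 ok
(2,1)+ 2/5 unhappy
(2,2)# 4/8 ok
(2,3)+ 1/8 unhappy
(2,4)# 4/5 ok
(3,1)+ 3/4 ok
(3,2)+ 4/6 ok
(3,3)# 3/5 ok
(3,4)# 2/3 ok
(4,1)+ 2/4 ok
(5,1)# 1/2 ok
(5,2)# 1/2 ok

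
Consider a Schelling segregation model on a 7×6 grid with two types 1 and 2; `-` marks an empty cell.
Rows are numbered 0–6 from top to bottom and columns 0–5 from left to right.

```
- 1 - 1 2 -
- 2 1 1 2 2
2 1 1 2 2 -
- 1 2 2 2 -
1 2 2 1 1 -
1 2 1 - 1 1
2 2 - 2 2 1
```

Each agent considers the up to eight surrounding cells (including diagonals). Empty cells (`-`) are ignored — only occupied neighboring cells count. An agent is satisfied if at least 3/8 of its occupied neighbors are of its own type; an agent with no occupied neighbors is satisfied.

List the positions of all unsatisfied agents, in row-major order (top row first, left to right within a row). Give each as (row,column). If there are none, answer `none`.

(1,1), (2,0), (5,0), (5,2), (6,3), (6,4)

(0,1)1 1/2 ok
(0,3)1 2/4 ok
(0,4)2 2/4 ok
(1,1)2 1/5 unhappy
(1,2)1 5/7 ok
(1,3)1 3/7 ok
(1,4)2 4/6 ok
(1,5)2 3/3 ok
(2,0)2 1/3 unhappy
(2,1)1 3/6 ok
(2,2)1 4/8 ok
(2,3)2 5/8 ok
(2,4)2 5/6 ok
(3,1)1 3/7 ok
(3,2)2 4/8 ok
(3,3)2 5/8 ok
(3,4)2 3/5 ok
(4,0)1 2/4 ok
(4,1)2 3/7 ok
(4,2)2 4/7 ok
(4,3)1 3/7 ok
(4,4)1 3/5 ok
(5,0)1 1/5 unhappy
(5,1)2 4/7 ok
(5,2)1 1/6 unhappy
(5,4)1 4/6 ok
(5,5)1 3/4 ok
(6,0)2 2/3 ok
(6,1)2 2/4 ok
(6,3)2 1/3 unhappy
(6,4)2 1/4 unhappy
(6,5)1 2/3 ok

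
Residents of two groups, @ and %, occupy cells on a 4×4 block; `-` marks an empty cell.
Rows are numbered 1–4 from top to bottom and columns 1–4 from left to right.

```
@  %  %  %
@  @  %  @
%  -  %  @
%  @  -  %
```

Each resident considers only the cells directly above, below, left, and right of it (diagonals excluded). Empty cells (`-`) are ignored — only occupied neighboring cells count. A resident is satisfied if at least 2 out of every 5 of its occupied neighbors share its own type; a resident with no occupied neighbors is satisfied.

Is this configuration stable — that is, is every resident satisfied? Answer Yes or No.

No

Row 1: (1,1)@ 1/2 satisfied · (1,2)% 1/3 not · (1,3)% 3/3 satisfied · (1,4)% 1/2 satisfied
Row 2: (2,1)@ 2/3 satisfied · (2,2)@ 1/3 not · (2,3)% 2/4 satisfied · (2,4)@ 1/3 not
Row 3: (3,1)% 1/2 satisfied · (3,3)% 1/2 satisfied · (3,4)@ 1/3 not
Row 4: (4,1)% 1/2 satisfied · (4,2)@ 0/1 not · (4,4)% 0/1 not
For instance (1,2) has only 1/3 same-type neighbors, below 2/5.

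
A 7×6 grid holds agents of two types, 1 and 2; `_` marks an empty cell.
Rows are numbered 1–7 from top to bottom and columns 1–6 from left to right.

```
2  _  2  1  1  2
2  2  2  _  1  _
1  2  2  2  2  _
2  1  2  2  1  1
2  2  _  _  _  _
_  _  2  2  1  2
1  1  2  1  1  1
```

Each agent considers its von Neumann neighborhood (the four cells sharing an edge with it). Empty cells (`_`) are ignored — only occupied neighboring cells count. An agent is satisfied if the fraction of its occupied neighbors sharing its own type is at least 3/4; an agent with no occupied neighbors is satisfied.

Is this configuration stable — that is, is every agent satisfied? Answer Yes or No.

(1,1)2 1/1 ok
(1,3)2 1/2 unhappy
(1,4)1 1/2 unhappy
(1,5)1 2/3 unhappy
(1,6)2 0/1 unhappy
(2,1)2 2/3 unhappy
(2,2)2 3/3 ok
(2,3)2 3/3 ok
(2,5)1 1/2 unhappy
(3,1)1 0/3 unhappy
(3,2)2 2/4 unhappy
(3,3)2 4/4 ok
(3,4)2 3/3 ok
(3,5)2 1/3 unhappy
(4,1)2 1/3 unhappy
(4,2)1 0/4 unhappy
(4,3)2 2/3 unhappy
(4,4)2 2/3 unhappy
(4,5)1 1/3 unhappy
(4,6)1 1/1 ok
(5,1)2 2/2 ok
(5,2)2 1/2 unhappy
(6,3)2 2/2 ok
(6,4)2 1/3 unhappy
(6,5)1 1/3 unhappy
(6,6)2 0/2 unhappy
(7,1)1 1/1 ok
(7,2)1 1/2 unhappy
(7,3)2 1/3 unhappy
(7,4)1 1/3 unhappy
(7,5)1 3/3 ok
(7,6)1 1/2 unhappy
For instance (1,3) has only 1/2 same-type neighbors, below 3/4.

No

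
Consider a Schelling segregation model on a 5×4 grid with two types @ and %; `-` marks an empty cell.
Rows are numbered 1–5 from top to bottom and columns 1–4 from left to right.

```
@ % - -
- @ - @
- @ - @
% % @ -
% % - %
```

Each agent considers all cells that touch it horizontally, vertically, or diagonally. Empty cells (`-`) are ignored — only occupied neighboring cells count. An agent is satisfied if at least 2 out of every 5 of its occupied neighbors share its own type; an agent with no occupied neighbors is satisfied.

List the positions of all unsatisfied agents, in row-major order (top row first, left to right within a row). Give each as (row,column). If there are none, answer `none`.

(1,1)@ 1/2 ✓
(1,2)% 0/2 ✗
(2,2)@ 2/3 ✓
(2,4)@ 1/1 ✓
(3,2)@ 2/4 ✓
(3,4)@ 2/2 ✓
(4,1)% 3/4 ✓
(4,2)% 3/5 ✓
(4,3)@ 2/5 ✓
(5,1)% 3/3 ✓
(5,2)% 3/4 ✓
(5,4)% 0/1 ✗

(1,2), (5,4)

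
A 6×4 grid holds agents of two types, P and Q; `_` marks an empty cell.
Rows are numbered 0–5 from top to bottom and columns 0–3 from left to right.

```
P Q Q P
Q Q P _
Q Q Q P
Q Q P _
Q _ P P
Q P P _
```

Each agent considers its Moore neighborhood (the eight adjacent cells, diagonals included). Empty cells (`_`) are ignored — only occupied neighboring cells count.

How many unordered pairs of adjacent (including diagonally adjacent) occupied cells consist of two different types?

Scan each occupied cell's neighbors to the right and below (and the two forward diagonals) so each pair is counted once.
Row 0: P(0,0)–Q(0,1)≠ P(0,0)–Q(1,0)≠ P(0,0)–Q(1,1)≠ Q(0,1)–Q(0,2)= Q(0,1)–Q(1,1)= Q(0,1)–P(1,2)≠ Q(0,1)–Q(1,0)= Q(0,2)–P(0,3)≠ Q(0,2)–P(1,2)≠ Q(0,2)–Q(1,1)= P(0,3)–P(1,2)=  → 6/11 unlike.
Row 1: Q(1,0)–Q(1,1)= Q(1,0)–Q(2,0)= Q(1,0)–Q(2,1)= Q(1,1)–P(1,2)≠ Q(1,1)–Q(2,1)= Q(1,1)–Q(2,2)= Q(1,1)–Q(2,0)= P(1,2)–Q(2,2)≠ P(1,2)–P(2,3)= P(1,2)–Q(2,1)≠  → 3/10 unlike.
Row 2: Q(2,0)–Q(2,1)= Q(2,0)–Q(3,0)= Q(2,0)–Q(3,1)= Q(2,1)–Q(2,2)= Q(2,1)–Q(3,1)= Q(2,1)–P(3,2)≠ Q(2,1)–Q(3,0)= Q(2,2)–P(2,3)≠ Q(2,2)–P(3,2)≠ Q(2,2)–Q(3,1)= P(2,3)–P(3,2)=  → 3/11 unlike.
Row 3: Q(3,0)–Q(3,1)= Q(3,0)–Q(4,0)= Q(3,1)–P(3,2)≠ Q(3,1)–P(4,2)≠ Q(3,1)–Q(4,0)= P(3,2)–P(4,2)= P(3,2)–P(4,3)=  → 2/7 unlike.
Row 4: Q(4,0)–Q(5,0)= Q(4,0)–P(5,1)≠ P(4,2)–P(4,3)= P(4,2)–P(5,2)= P(4,2)–P(5,1)= P(4,3)–P(5,2)=  → 1/6 unlike.
Row 5: Q(5,0)–P(5,1)≠ P(5,1)–P(5,2)=  → 1/2 unlike.
Total adjacent occupied pairs: 47; unlike-type pairs: 16.

16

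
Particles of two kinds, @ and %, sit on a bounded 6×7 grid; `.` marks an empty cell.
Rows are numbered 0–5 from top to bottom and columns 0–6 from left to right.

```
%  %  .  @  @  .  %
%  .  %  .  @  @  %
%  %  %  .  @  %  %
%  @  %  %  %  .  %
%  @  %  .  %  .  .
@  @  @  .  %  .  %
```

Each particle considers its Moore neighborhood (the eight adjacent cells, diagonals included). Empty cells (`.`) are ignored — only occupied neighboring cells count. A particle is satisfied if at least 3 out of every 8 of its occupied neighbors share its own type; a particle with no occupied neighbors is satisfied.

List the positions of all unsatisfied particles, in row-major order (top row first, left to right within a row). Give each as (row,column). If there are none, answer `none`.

(3,1), (4,0), (4,2)

(0,0)% 2/2 ok
(0,1)% 3/3 ok
(0,3)@ 2/3 ok
(0,4)@ 3/3 ok
(0,6)% 1/2 ok
(1,0)% 4/4 ok
(1,2)% 3/4 ok
(1,4)@ 4/5 ok
(1,5)@ 3/7 ok
(1,6)% 3/4 ok
(2,0)% 3/4 ok
(2,1)% 6/7 ok
(2,2)% 4/5 ok
(2,4)@ 2/5 ok
(2,5)% 4/7 ok
(2,6)% 3/4 ok
(3,0)% 3/5 ok
(3,1)@ 1/8 unhappy
(3,2)% 4/6 ok
(3,3)% 5/6 ok
(3,4)% 3/4 ok
(3,6)% 2/2 ok
(4,0)% 1/5 unhappy
(4,1)@ 4/8 ok
(4,2)% 2/6 unhappy
(4,4)% 3/3 ok
(5,0)@ 2/3 ok
(5,1)@ 3/5 ok
(5,2)@ 2/3 ok
(5,4)% 1/1 ok
(5,6)% 0/0 ok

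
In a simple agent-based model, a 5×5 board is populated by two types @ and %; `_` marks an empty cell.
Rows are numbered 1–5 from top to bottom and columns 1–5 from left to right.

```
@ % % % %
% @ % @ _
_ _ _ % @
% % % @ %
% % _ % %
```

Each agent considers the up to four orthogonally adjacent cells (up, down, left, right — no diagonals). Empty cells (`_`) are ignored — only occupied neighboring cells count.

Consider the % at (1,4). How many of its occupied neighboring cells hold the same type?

2

Occupied neighbors of (1,4): (2,4)=@, (1,3)=%, (1,5)=%.
Same type (%): 2 of 3.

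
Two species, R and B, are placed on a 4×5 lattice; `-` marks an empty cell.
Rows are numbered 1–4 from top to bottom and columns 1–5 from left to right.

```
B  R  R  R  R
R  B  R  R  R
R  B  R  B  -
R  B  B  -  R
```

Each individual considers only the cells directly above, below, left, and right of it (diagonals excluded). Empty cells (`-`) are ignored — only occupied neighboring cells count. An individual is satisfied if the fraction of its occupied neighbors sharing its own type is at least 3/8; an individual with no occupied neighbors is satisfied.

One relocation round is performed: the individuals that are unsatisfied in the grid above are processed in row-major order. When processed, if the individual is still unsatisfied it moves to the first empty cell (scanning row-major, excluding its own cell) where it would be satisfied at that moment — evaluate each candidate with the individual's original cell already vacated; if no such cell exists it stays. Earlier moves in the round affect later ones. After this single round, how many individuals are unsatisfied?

Initially unsatisfied (in order): (1,1), (1,2), (2,1), (2,2), (3,3), (3,4).
  (1,1) → (4,4).
  (1,2): now satisfied by earlier moves; stays.
  (2,1): now satisfied by earlier moves; stays.
  (2,2): no empty cell satisfies it; stays.
  (3,3) → (1,1).
  (3,4): now satisfied by earlier moves; stays.
Resulting grid:
R R R R R
R B R R R
R B - B -
R B B B R
Unsatisfied now: (2,2), (4,5).

2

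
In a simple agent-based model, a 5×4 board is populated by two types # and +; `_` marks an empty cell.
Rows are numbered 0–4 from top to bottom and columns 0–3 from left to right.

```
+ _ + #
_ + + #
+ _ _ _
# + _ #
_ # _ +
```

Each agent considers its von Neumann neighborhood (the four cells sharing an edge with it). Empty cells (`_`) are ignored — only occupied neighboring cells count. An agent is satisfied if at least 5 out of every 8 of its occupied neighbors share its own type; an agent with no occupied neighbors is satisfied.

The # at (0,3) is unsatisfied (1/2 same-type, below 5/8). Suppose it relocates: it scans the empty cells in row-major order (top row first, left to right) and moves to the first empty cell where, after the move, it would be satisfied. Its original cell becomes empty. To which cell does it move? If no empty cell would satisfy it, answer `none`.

Vacating (0,3). Empty cells in order:
  (0,1): 0/3 same-type → still unsatisfied.
  (1,0): 0/3 same-type → still unsatisfied.
  (2,1): 0/3 same-type → still unsatisfied.
  (2,2): 0/1 same-type → still unsatisfied.
  (2,3): 2/2 same-type → satisfied — stop here.

(2,3)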